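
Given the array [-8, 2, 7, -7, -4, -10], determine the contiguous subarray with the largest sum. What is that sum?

Using Kadane's algorithm on [-8, 2, 7, -7, -4, -10]:

Scanning through the array:
Position 1 (value 2): max_ending_here = 2, max_so_far = 2
Position 2 (value 7): max_ending_here = 9, max_so_far = 9
Position 3 (value -7): max_ending_here = 2, max_so_far = 9
Position 4 (value -4): max_ending_here = -2, max_so_far = 9
Position 5 (value -10): max_ending_here = -10, max_so_far = 9

Maximum subarray: [2, 7]
Maximum sum: 9

The maximum subarray is [2, 7] with sum 9. This subarray runs from index 1 to index 2.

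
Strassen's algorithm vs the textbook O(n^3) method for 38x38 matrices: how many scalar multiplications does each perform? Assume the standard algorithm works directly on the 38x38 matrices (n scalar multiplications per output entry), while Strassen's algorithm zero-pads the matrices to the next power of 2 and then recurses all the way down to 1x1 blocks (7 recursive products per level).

Matrix multiplication for 38x38 matrices:

Strassen's algorithm requires power-of-2 dimensions. Pad 38x38 to 64x64 (next power of 2).

Standard algorithm: 38^3 = 54872 multiplications
Strassen's algorithm: 7^(log2(64)) = 7^6 = 117649 multiplications
Difference: 54872 - 117649 = -62777 (Strassen uses MORE here due to padding overhead — for small or just-over-power-of-2 n, padding can outweigh the per-level savings)

Standard: 54872 multiplications (38^3). Strassen: 117649 multiplications (7^6, after padding to 64x64). Strassen reduces 8 recursive multiplications to 7 at each level.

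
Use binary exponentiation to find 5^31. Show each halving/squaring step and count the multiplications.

Computing 5^31 by squaring (build up from 5^1; each line after the first costs one multiplication):

5^1 = 5
5^2 = (5^1)^2 = 5^2 = 25
5^3 = 5 * 5^2 = 5 * 25 = 125
5^6 = (5^3)^2 = 125^2 = 15625
5^7 = 5 * 5^6 = 5 * 15625 = 78125
5^14 = (5^7)^2 = 78125^2 = 6103515625
5^15 = 5 * 5^14 = 5 * 6103515625 = 30517578125
5^30 = (5^15)^2 = 30517578125^2 = 931322574615478515625
5^31 = 5 * 5^30 = 5 * 931322574615478515625 = 4656612873077392578125

Result: 4656612873077392578125
Multiplications needed: 8 (8 lines after 5^1)

5^31 = 4656612873077392578125. Using exponentiation by squaring, this requires 8 multiplications. The key idea: if the exponent is even, square the half-power; if odd, multiply by the base once.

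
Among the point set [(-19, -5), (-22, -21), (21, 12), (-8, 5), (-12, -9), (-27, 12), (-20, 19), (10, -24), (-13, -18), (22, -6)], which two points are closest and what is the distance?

Computing all pairwise distances among 10 points:

d((-19, -5), (-22, -21)) = 16.2788
d((-19, -5), (21, 12)) = 43.4626
d((-19, -5), (-8, 5)) = 14.8661
d((-19, -5), (-12, -9)) = 8.0623 <-- minimum
d((-19, -5), (-27, 12)) = 18.7883
d((-19, -5), (-20, 19)) = 24.0208
d((-19, -5), (10, -24)) = 34.6699
d((-19, -5), (-13, -18)) = 14.3178
d((-19, -5), (22, -6)) = 41.0122
d((-22, -21), (21, 12)) = 54.2033
d((-22, -21), (-8, 5)) = 29.5296
d((-22, -21), (-12, -9)) = 15.6205
d((-22, -21), (-27, 12)) = 33.3766
d((-22, -21), (-20, 19)) = 40.05
d((-22, -21), (10, -24)) = 32.1403
d((-22, -21), (-13, -18)) = 9.4868
d((-22, -21), (22, -6)) = 46.4866
d((21, 12), (-8, 5)) = 29.8329
d((21, 12), (-12, -9)) = 39.1152
d((21, 12), (-27, 12)) = 48.0
d((21, 12), (-20, 19)) = 41.5933
d((21, 12), (10, -24)) = 37.6431
d((21, 12), (-13, -18)) = 45.3431
d((21, 12), (22, -6)) = 18.0278
d((-8, 5), (-12, -9)) = 14.5602
d((-8, 5), (-27, 12)) = 20.2485
d((-8, 5), (-20, 19)) = 18.4391
d((-8, 5), (10, -24)) = 34.1321
d((-8, 5), (-13, -18)) = 23.5372
d((-8, 5), (22, -6)) = 31.9531
d((-12, -9), (-27, 12)) = 25.807
d((-12, -9), (-20, 19)) = 29.1204
d((-12, -9), (10, -24)) = 26.6271
d((-12, -9), (-13, -18)) = 9.0554
d((-12, -9), (22, -6)) = 34.1321
d((-27, 12), (-20, 19)) = 9.8995
d((-27, 12), (10, -24)) = 51.6236
d((-27, 12), (-13, -18)) = 33.1059
d((-27, 12), (22, -6)) = 52.2015
d((-20, 19), (10, -24)) = 52.4309
d((-20, 19), (-13, -18)) = 37.6563
d((-20, 19), (22, -6)) = 48.8774
d((10, -24), (-13, -18)) = 23.7697
d((10, -24), (22, -6)) = 21.6333
d((-13, -18), (22, -6)) = 37.0

Closest pair: (-19, -5) and (-12, -9) with distance 8.0623

The closest pair is (-19, -5) and (-12, -9) with Euclidean distance 8.0623. For 10 points, brute-force pairwise comparison is shown above. For large n, the divide-and-conquer algorithm (sort by x, recurse on halves, check the dividing strip) achieves O(n log n).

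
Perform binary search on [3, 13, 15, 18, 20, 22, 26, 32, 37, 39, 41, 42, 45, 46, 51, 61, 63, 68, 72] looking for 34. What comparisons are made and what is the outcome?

Binary search for 34 in [3, 13, 15, 18, 20, 22, 26, 32, 37, 39, 41, 42, 45, 46, 51, 61, 63, 68, 72]:

lo=0, hi=18, mid=9, arr[mid]=39 -> 39 > 34, search left half
lo=0, hi=8, mid=4, arr[mid]=20 -> 20 < 34, search right half
lo=5, hi=8, mid=6, arr[mid]=26 -> 26 < 34, search right half
lo=7, hi=8, mid=7, arr[mid]=32 -> 32 < 34, search right half
lo=8, hi=8, mid=8, arr[mid]=37 -> 37 > 34, search left half
lo=8 > hi=7, target 34 not found

Binary search determines that 34 is not in the array after 5 comparisons. The search space was exhausted without finding the target.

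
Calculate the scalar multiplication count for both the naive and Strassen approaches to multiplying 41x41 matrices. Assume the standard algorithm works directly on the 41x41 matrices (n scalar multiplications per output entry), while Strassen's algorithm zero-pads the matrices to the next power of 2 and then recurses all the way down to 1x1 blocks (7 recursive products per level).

Matrix multiplication for 41x41 matrices:

Strassen's algorithm requires power-of-2 dimensions. Pad 41x41 to 64x64 (next power of 2).

Standard algorithm: 41^3 = 68921 multiplications
Strassen's algorithm: 7^(log2(64)) = 7^6 = 117649 multiplications
Difference: 68921 - 117649 = -48728 (Strassen uses MORE here due to padding overhead — for small or just-over-power-of-2 n, padding can outweigh the per-level savings)

Standard: 68921 multiplications (41^3). Strassen: 117649 multiplications (7^6, after padding to 64x64). Strassen reduces 8 recursive multiplications to 7 at each level.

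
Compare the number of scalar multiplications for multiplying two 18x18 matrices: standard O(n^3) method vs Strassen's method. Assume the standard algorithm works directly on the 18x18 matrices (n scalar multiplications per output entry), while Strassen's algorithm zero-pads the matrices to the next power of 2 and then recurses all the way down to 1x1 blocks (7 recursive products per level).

Matrix multiplication for 18x18 matrices:

Strassen's algorithm requires power-of-2 dimensions. Pad 18x18 to 32x32 (next power of 2).

Standard algorithm: 18^3 = 5832 multiplications
Strassen's algorithm: 7^(log2(32)) = 7^5 = 16807 multiplications
Difference: 5832 - 16807 = -10975 (Strassen uses MORE here due to padding overhead — for small or just-over-power-of-2 n, padding can outweigh the per-level savings)

Standard: 5832 multiplications (18^3). Strassen: 16807 multiplications (7^5, after padding to 32x32). Strassen reduces 8 recursive multiplications to 7 at each level.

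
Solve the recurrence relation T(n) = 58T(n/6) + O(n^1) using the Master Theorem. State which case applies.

Master Theorem for T(n) = 58T(n/6) + O(n^1):

a = 58, b = 6, c = 1
log_b(a) = log_6(58) = 2.2662

Case 1: c = 1 < log_6(58) = 2.2662
T(n) = O(n^(log_6 58))

For T(n) = 58T(n/6) + O(n^1): log_6(58) = 2.2662. This is Case 1 of the Master Theorem (c < log_b(a), work dominated by leaves), giving O(n^(log_6 58)).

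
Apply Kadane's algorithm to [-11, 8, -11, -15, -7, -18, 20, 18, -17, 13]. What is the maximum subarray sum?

Using Kadane's algorithm on [-11, 8, -11, -15, -7, -18, 20, 18, -17, 13]:

Scanning through the array:
Position 1 (value 8): max_ending_here = 8, max_so_far = 8
Position 2 (value -11): max_ending_here = -3, max_so_far = 8
Position 3 (value -15): max_ending_here = -15, max_so_far = 8
Position 4 (value -7): max_ending_here = -7, max_so_far = 8
Position 5 (value -18): max_ending_here = -18, max_so_far = 8
Position 6 (value 20): max_ending_here = 20, max_so_far = 20
Position 7 (value 18): max_ending_here = 38, max_so_far = 38
Position 8 (value -17): max_ending_here = 21, max_so_far = 38
Position 9 (value 13): max_ending_here = 34, max_so_far = 38

Maximum subarray: [20, 18]
Maximum sum: 38

The maximum subarray is [20, 18] with sum 38. This subarray runs from index 6 to index 7.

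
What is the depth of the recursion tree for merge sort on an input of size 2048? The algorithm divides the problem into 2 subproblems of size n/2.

For divide and conquer with division factor 2:

Problem sizes at each level:
Level 0: 2048
Level 1: 1024
Level 2: 512
Level 3: 256
Level 4: 128
Level 5: 64
Level 6: 32
Level 7: 16
Level 8: 8
Level 9: 4
Level 10: 2
Level 11: 1

The root is level 0 and the size-1 base case is level 11 (the tree spans levels 0 through 11, i.e. 12 levels counting the root), so the depth is the number of divisions: log_2(2048) = 11

The recursion tree depth is log_2(2048) = 11. At each level, the problem size is divided by 2, so it takes 11 divisions to reduce to a base case of size 1. The algorithm makes 2 recursive calls at each level.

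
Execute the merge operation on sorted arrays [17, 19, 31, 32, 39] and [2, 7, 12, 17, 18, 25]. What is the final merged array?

Merging process:

Compare 17 vs 2: take 2 from right. Merged: [2]
Compare 17 vs 7: take 7 from right. Merged: [2, 7]
Compare 17 vs 12: take 12 from right. Merged: [2, 7, 12]
Compare 17 vs 17: take 17 from left. Merged: [2, 7, 12, 17]
Compare 19 vs 17: take 17 from right. Merged: [2, 7, 12, 17, 17]
Compare 19 vs 18: take 18 from right. Merged: [2, 7, 12, 17, 17, 18]
Compare 19 vs 25: take 19 from left. Merged: [2, 7, 12, 17, 17, 18, 19]
Compare 31 vs 25: take 25 from right. Merged: [2, 7, 12, 17, 17, 18, 19, 25]
Append remaining from left: [31, 32, 39]. Merged: [2, 7, 12, 17, 17, 18, 19, 25, 31, 32, 39]

Final merged array: [2, 7, 12, 17, 17, 18, 19, 25, 31, 32, 39]
Total comparisons: 8

The merged array is [2, 7, 12, 17, 17, 18, 19, 25, 31, 32, 39], requiring 8 comparisons. The merge step runs in O(n) time where n is the total number of elements.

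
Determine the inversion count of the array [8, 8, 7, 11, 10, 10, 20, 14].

Finding inversions in [8, 8, 7, 11, 10, 10, 20, 14]:

(0, 2): arr[0]=8 > arr[2]=7
(1, 2): arr[1]=8 > arr[2]=7
(3, 4): arr[3]=11 > arr[4]=10
(3, 5): arr[3]=11 > arr[5]=10
(6, 7): arr[6]=20 > arr[7]=14

Total inversions: 5

The array has 5 inversion(s): (0,2), (1,2), (3,4), (3,5), (6,7). Each pair (i,j) satisfies i < j and arr[i] > arr[j].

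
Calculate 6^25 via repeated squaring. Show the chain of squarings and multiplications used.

Computing 6^25 by squaring (build up from 6^1; each line after the first costs one multiplication):

6^1 = 6
6^2 = (6^1)^2 = 6^2 = 36
6^3 = 6 * 6^2 = 6 * 36 = 216
6^6 = (6^3)^2 = 216^2 = 46656
6^12 = (6^6)^2 = 46656^2 = 2176782336
6^24 = (6^12)^2 = 2176782336^2 = 4738381338321616896
6^25 = 6 * 6^24 = 6 * 4738381338321616896 = 28430288029929701376

Result: 28430288029929701376
Multiplications needed: 6 (6 lines after 6^1)

6^25 = 28430288029929701376. Using exponentiation by squaring, this requires 6 multiplications. The key idea: if the exponent is even, square the half-power; if odd, multiply by the base once.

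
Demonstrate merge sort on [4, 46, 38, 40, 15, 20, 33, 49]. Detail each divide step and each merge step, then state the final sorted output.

Merge sort trace:

Split: [4, 46, 38, 40, 15, 20, 33, 49] -> [4, 46, 38, 40] and [15, 20, 33, 49]
  Split: [4, 46, 38, 40] -> [4, 46] and [38, 40]
    Split: [4, 46] -> [4] and [46]
    Merge: [4] + [46] -> [4, 46]
    Split: [38, 40] -> [38] and [40]
    Merge: [38] + [40] -> [38, 40]
  Merge: [4, 46] + [38, 40] -> [4, 38, 40, 46]
  Split: [15, 20, 33, 49] -> [15, 20] and [33, 49]
    Split: [15, 20] -> [15] and [20]
    Merge: [15] + [20] -> [15, 20]
    Split: [33, 49] -> [33] and [49]
    Merge: [33] + [49] -> [33, 49]
  Merge: [15, 20] + [33, 49] -> [15, 20, 33, 49]
Merge: [4, 38, 40, 46] + [15, 20, 33, 49] -> [4, 15, 20, 33, 38, 40, 46, 49]

Final sorted array: [4, 15, 20, 33, 38, 40, 46, 49]

The merge sort proceeds by recursively splitting the array and merging sorted halves.
After all merges, the sorted array is [4, 15, 20, 33, 38, 40, 46, 49].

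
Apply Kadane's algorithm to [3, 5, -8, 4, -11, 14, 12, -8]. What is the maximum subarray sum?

Using Kadane's algorithm on [3, 5, -8, 4, -11, 14, 12, -8]:

Scanning through the array:
Position 1 (value 5): max_ending_here = 8, max_so_far = 8
Position 2 (value -8): max_ending_here = 0, max_so_far = 8
Position 3 (value 4): max_ending_here = 4, max_so_far = 8
Position 4 (value -11): max_ending_here = -7, max_so_far = 8
Position 5 (value 14): max_ending_here = 14, max_so_far = 14
Position 6 (value 12): max_ending_here = 26, max_so_far = 26
Position 7 (value -8): max_ending_here = 18, max_so_far = 26

Maximum subarray: [14, 12]
Maximum sum: 26

The maximum subarray is [14, 12] with sum 26. This subarray runs from index 5 to index 6.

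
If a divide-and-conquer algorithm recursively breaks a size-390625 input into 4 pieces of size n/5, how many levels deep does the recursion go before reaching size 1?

For divide and conquer with division factor 5:

Problem sizes at each level:
Level 0: 390625
Level 1: 78125
Level 2: 15625
Level 3: 3125
Level 4: 625
Level 5: 125
Level 6: 25
Level 7: 5
Level 8: 1

The root is level 0 and the size-1 base case is level 8 (the tree spans levels 0 through 8, i.e. 9 levels counting the root), so the depth is the number of divisions: log_5(390625) = 8

The recursion tree depth is log_5(390625) = 8. At each level, the problem size is divided by 5, so it takes 8 divisions to reduce to a base case of size 1. The algorithm makes 4 recursive calls at each level.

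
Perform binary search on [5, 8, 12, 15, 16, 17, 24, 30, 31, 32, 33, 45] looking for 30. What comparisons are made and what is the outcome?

Binary search for 30 in [5, 8, 12, 15, 16, 17, 24, 30, 31, 32, 33, 45]:

lo=0, hi=11, mid=5, arr[mid]=17 -> 17 < 30, search right half
lo=6, hi=11, mid=8, arr[mid]=31 -> 31 > 30, search left half
lo=6, hi=7, mid=6, arr[mid]=24 -> 24 < 30, search right half
lo=7, hi=7, mid=7, arr[mid]=30 -> Found target at index 7!

Binary search finds 30 at index 7 after 4 comparisons. The search repeatedly halves the search space by comparing with the middle element.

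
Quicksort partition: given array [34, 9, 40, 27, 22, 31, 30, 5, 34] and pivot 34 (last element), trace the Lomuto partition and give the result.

Lomuto partition with pivot = 34:

Initial array: [34, 9, 40, 27, 22, 31, 30, 5, 34]

arr[0]=34 <= 34: swap with position 0, array becomes [34, 9, 40, 27, 22, 31, 30, 5, 34]
arr[1]=9 <= 34: swap with position 1, array becomes [34, 9, 40, 27, 22, 31, 30, 5, 34]
arr[2]=40 > 34: no swap
arr[3]=27 <= 34: swap with position 2, array becomes [34, 9, 27, 40, 22, 31, 30, 5, 34]
arr[4]=22 <= 34: swap with position 3, array becomes [34, 9, 27, 22, 40, 31, 30, 5, 34]
arr[5]=31 <= 34: swap with position 4, array becomes [34, 9, 27, 22, 31, 40, 30, 5, 34]
arr[6]=30 <= 34: swap with position 5, array becomes [34, 9, 27, 22, 31, 30, 40, 5, 34]
arr[7]=5 <= 34: swap with position 6, array becomes [34, 9, 27, 22, 31, 30, 5, 40, 34]

Place pivot at position 7: [34, 9, 27, 22, 31, 30, 5, 34, 40]
Pivot position: 7

After partitioning with pivot 34, the array becomes [34, 9, 27, 22, 31, 30, 5, 34, 40]. The pivot is placed at index 7. All elements to the left of the pivot are <= 34, and all elements to the right are > 34.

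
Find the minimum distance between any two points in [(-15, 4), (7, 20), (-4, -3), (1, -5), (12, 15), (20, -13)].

Computing all pairwise distances among 6 points:

d((-15, 4), (7, 20)) = 27.2029
d((-15, 4), (-4, -3)) = 13.0384
d((-15, 4), (1, -5)) = 18.3576
d((-15, 4), (12, 15)) = 29.1548
d((-15, 4), (20, -13)) = 38.9102
d((7, 20), (-4, -3)) = 25.4951
d((7, 20), (1, -5)) = 25.7099
d((7, 20), (12, 15)) = 7.0711
d((7, 20), (20, -13)) = 35.4683
d((-4, -3), (1, -5)) = 5.3852 <-- minimum
d((-4, -3), (12, 15)) = 24.0832
d((-4, -3), (20, -13)) = 26.0
d((1, -5), (12, 15)) = 22.8254
d((1, -5), (20, -13)) = 20.6155
d((12, 15), (20, -13)) = 29.1204

Closest pair: (-4, -3) and (1, -5) with distance 5.3852

The closest pair is (-4, -3) and (1, -5) with Euclidean distance 5.3852. For 6 points, brute-force pairwise comparison is shown above. For large n, the divide-and-conquer algorithm (sort by x, recurse on halves, check the dividing strip) achieves O(n log n).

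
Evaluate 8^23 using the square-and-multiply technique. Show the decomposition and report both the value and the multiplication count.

Computing 8^23 by squaring (build up from 8^1; each line after the first costs one multiplication):

8^1 = 8
8^2 = (8^1)^2 = 8^2 = 64
8^4 = (8^2)^2 = 64^2 = 4096
8^5 = 8 * 8^4 = 8 * 4096 = 32768
8^10 = (8^5)^2 = 32768^2 = 1073741824
8^11 = 8 * 8^10 = 8 * 1073741824 = 8589934592
8^22 = (8^11)^2 = 8589934592^2 = 73786976294838206464
8^23 = 8 * 8^22 = 8 * 73786976294838206464 = 590295810358705651712

Result: 590295810358705651712
Multiplications needed: 7 (7 lines after 8^1)

8^23 = 590295810358705651712. Using exponentiation by squaring, this requires 7 multiplications. The key idea: if the exponent is even, square the half-power; if odd, multiply by the base once.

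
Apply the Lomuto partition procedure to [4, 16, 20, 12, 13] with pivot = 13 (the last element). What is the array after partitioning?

Lomuto partition with pivot = 13:

Initial array: [4, 16, 20, 12, 13]

arr[0]=4 <= 13: swap with position 0, array becomes [4, 16, 20, 12, 13]
arr[1]=16 > 13: no swap
arr[2]=20 > 13: no swap
arr[3]=12 <= 13: swap with position 1, array becomes [4, 12, 20, 16, 13]

Place pivot at position 2: [4, 12, 13, 16, 20]
Pivot position: 2

After partitioning with pivot 13, the array becomes [4, 12, 13, 16, 20]. The pivot is placed at index 2. All elements to the left of the pivot are <= 13, and all elements to the right are > 13.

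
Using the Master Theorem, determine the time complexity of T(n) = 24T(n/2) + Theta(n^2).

Master Theorem for T(n) = 24T(n/2) + O(n^2):

a = 24, b = 2, c = 2
log_b(a) = log_2(24) = 4.5850

Case 1: c = 2 < log_2(24) = 4.5850
T(n) = O(n^(log_2 24))

For T(n) = 24T(n/2) + O(n^2): log_2(24) = 4.5850. This is Case 1 of the Master Theorem (c < log_b(a), work dominated by leaves), giving O(n^(log_2 24)).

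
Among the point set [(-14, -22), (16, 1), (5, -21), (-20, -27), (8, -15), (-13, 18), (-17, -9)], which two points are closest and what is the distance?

Computing all pairwise distances among 7 points:

d((-14, -22), (16, 1)) = 37.8021
d((-14, -22), (5, -21)) = 19.0263
d((-14, -22), (-20, -27)) = 7.8102
d((-14, -22), (8, -15)) = 23.0868
d((-14, -22), (-13, 18)) = 40.0125
d((-14, -22), (-17, -9)) = 13.3417
d((16, 1), (5, -21)) = 24.5967
d((16, 1), (-20, -27)) = 45.607
d((16, 1), (8, -15)) = 17.8885
d((16, 1), (-13, 18)) = 33.6155
d((16, 1), (-17, -9)) = 34.4819
d((5, -21), (-20, -27)) = 25.7099
d((5, -21), (8, -15)) = 6.7082 <-- minimum
d((5, -21), (-13, 18)) = 42.9535
d((5, -21), (-17, -9)) = 25.0599
d((-20, -27), (8, -15)) = 30.4631
d((-20, -27), (-13, 18)) = 45.5412
d((-20, -27), (-17, -9)) = 18.2483
d((8, -15), (-13, 18)) = 39.1152
d((8, -15), (-17, -9)) = 25.7099
d((-13, 18), (-17, -9)) = 27.2947

Closest pair: (5, -21) and (8, -15) with distance 6.7082

The closest pair is (5, -21) and (8, -15) with Euclidean distance 6.7082. For 7 points, brute-force pairwise comparison is shown above. For large n, the divide-and-conquer algorithm (sort by x, recurse on halves, check the dividing strip) achieves O(n log n).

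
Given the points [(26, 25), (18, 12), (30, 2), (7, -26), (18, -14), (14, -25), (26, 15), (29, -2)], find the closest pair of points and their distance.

Computing all pairwise distances among 8 points:

d((26, 25), (18, 12)) = 15.2643
d((26, 25), (30, 2)) = 23.3452
d((26, 25), (7, -26)) = 54.4243
d((26, 25), (18, -14)) = 39.8121
d((26, 25), (14, -25)) = 51.4198
d((26, 25), (26, 15)) = 10.0
d((26, 25), (29, -2)) = 27.1662
d((18, 12), (30, 2)) = 15.6205
d((18, 12), (7, -26)) = 39.5601
d((18, 12), (18, -14)) = 26.0
d((18, 12), (14, -25)) = 37.2156
d((18, 12), (26, 15)) = 8.544
d((18, 12), (29, -2)) = 17.8045
d((30, 2), (7, -26)) = 36.2353
d((30, 2), (18, -14)) = 20.0
d((30, 2), (14, -25)) = 31.3847
d((30, 2), (26, 15)) = 13.6015
d((30, 2), (29, -2)) = 4.1231 <-- minimum
d((7, -26), (18, -14)) = 16.2788
d((7, -26), (14, -25)) = 7.0711
d((7, -26), (26, 15)) = 45.1885
d((7, -26), (29, -2)) = 32.5576
d((18, -14), (14, -25)) = 11.7047
d((18, -14), (26, 15)) = 30.0832
d((18, -14), (29, -2)) = 16.2788
d((14, -25), (26, 15)) = 41.7612
d((14, -25), (29, -2)) = 27.4591
d((26, 15), (29, -2)) = 17.2627

Closest pair: (30, 2) and (29, -2) with distance 4.1231

The closest pair is (30, 2) and (29, -2) with Euclidean distance 4.1231. For 8 points, brute-force pairwise comparison is shown above. For large n, the divide-and-conquer algorithm (sort by x, recurse on halves, check the dividing strip) achieves O(n log n).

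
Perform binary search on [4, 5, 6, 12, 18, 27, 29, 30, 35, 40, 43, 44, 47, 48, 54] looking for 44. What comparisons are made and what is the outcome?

Binary search for 44 in [4, 5, 6, 12, 18, 27, 29, 30, 35, 40, 43, 44, 47, 48, 54]:

lo=0, hi=14, mid=7, arr[mid]=30 -> 30 < 44, search right half
lo=8, hi=14, mid=11, arr[mid]=44 -> Found target at index 11!

Binary search finds 44 at index 11 after 2 comparisons. The search repeatedly halves the search space by comparing with the middle element.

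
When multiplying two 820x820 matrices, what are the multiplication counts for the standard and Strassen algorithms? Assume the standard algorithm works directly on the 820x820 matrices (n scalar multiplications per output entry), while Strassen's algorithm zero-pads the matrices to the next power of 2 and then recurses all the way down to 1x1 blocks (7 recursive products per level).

Matrix multiplication for 820x820 matrices:

Strassen's algorithm requires power-of-2 dimensions. Pad 820x820 to 1024x1024 (next power of 2).

Standard algorithm: 820^3 = 551368000 multiplications
Strassen's algorithm: 7^(log2(1024)) = 7^10 = 282475249 multiplications
Savings: 551368000 - 282475249 = 268892751 multiplications

Standard: 551368000 multiplications (820^3). Strassen: 282475249 multiplications (7^10, after padding to 1024x1024). Strassen reduces 8 recursive multiplications to 7 at each level.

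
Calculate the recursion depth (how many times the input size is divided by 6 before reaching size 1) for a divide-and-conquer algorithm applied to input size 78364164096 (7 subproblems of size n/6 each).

For divide and conquer with division factor 6:

Problem sizes at each level:
Level 0: 78364164096
Level 1: 13060694016
Level 2: 2176782336
Level 3: 362797056
Level 4: 60466176
Level 5: 10077696
Level 6: 1679616
Level 7: 279936
Level 8: 46656
Level 9: 7776
Level 10: 1296
Level 11: 216
Level 12: 36
Level 13: 6
Level 14: 1

The root is level 0 and the size-1 base case is level 14 (the tree spans levels 0 through 14, i.e. 15 levels counting the root), so the depth is the number of divisions: log_6(78364164096) = 14

The recursion tree depth is log_6(78364164096) = 14. At each level, the problem size is divided by 6, so it takes 14 divisions to reduce to a base case of size 1. The algorithm makes 7 recursive calls at each level.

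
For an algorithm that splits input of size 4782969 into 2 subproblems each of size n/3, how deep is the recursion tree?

For divide and conquer with division factor 3:

Problem sizes at each level:
Level 0: 4782969
Level 1: 1594323
Level 2: 531441
Level 3: 177147
Level 4: 59049
Level 5: 19683
Level 6: 6561
Level 7: 2187
Level 8: 729
Level 9: 243
Level 10: 81
Level 11: 27
Level 12: 9
Level 13: 3
Level 14: 1

The root is level 0 and the size-1 base case is level 14 (the tree spans levels 0 through 14, i.e. 15 levels counting the root), so the depth is the number of divisions: log_3(4782969) = 14

The recursion tree depth is log_3(4782969) = 14. At each level, the problem size is divided by 3, so it takes 14 divisions to reduce to a base case of size 1. The algorithm makes 2 recursive calls at each level.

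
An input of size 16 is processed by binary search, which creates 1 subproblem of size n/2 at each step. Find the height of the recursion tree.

For divide and conquer with division factor 2:

Problem sizes at each level:
Level 0: 16
Level 1: 8
Level 2: 4
Level 3: 2
Level 4: 1

The root is level 0 and the size-1 base case is level 4 (the tree spans levels 0 through 4, i.e. 5 levels counting the root), so the depth is the number of divisions: log_2(16) = 4

The recursion tree depth is log_2(16) = 4. At each level, the problem size is divided by 2, so it takes 4 divisions to reduce to a base case of size 1. The algorithm makes 1 recursive call at each level.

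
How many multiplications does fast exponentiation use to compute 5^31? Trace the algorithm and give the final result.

Computing 5^31 by squaring (build up from 5^1; each line after the first costs one multiplication):

5^1 = 5
5^2 = (5^1)^2 = 5^2 = 25
5^3 = 5 * 5^2 = 5 * 25 = 125
5^6 = (5^3)^2 = 125^2 = 15625
5^7 = 5 * 5^6 = 5 * 15625 = 78125
5^14 = (5^7)^2 = 78125^2 = 6103515625
5^15 = 5 * 5^14 = 5 * 6103515625 = 30517578125
5^30 = (5^15)^2 = 30517578125^2 = 931322574615478515625
5^31 = 5 * 5^30 = 5 * 931322574615478515625 = 4656612873077392578125

Result: 4656612873077392578125
Multiplications needed: 8 (8 lines after 5^1)

5^31 = 4656612873077392578125. Using exponentiation by squaring, this requires 8 multiplications. The key idea: if the exponent is even, square the half-power; if odd, multiply by the base once.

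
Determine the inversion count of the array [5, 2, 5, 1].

Finding inversions in [5, 2, 5, 1]:

(0, 1): arr[0]=5 > arr[1]=2
(0, 3): arr[0]=5 > arr[3]=1
(1, 3): arr[1]=2 > arr[3]=1
(2, 3): arr[2]=5 > arr[3]=1

Total inversions: 4

The array has 4 inversion(s): (0,1), (0,3), (1,3), (2,3). Each pair (i,j) satisfies i < j and arr[i] > arr[j].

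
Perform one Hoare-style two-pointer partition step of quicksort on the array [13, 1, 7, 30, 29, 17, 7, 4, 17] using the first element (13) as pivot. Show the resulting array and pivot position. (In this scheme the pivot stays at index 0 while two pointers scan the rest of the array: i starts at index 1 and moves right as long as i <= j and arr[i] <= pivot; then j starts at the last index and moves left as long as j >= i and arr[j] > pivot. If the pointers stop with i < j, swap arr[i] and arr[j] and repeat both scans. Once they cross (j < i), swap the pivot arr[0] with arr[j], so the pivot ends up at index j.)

Hoare-style two-pointer partition with pivot = 13:

Initial array: [13, 1, 7, 30, 29, 17, 7, 4, 17]

Pointers start at i = 1, j = 8.
i stops at index 3 (arr[3]=30 > 13), j stops at index 7 (arr[7]=4 <= 13): swap arr[3] and arr[7], array becomes [13, 1, 7, 4, 29, 17, 7, 30, 17]
i stops at index 4 (arr[4]=29 > 13), j stops at index 6 (arr[6]=7 <= 13): swap arr[4] and arr[6], array becomes [13, 1, 7, 4, 7, 17, 29, 30, 17]
i ends at 5, j ends at 4: the pointers have crossed (j < i), so scanning stops.

Swap pivot arr[0] with arr[4] to place pivot at position 4: [7, 1, 7, 4, 13, 17, 29, 30, 17]
Pivot position: 4

After partitioning with pivot 13, the array becomes [7, 1, 7, 4, 13, 17, 29, 30, 17]. The pivot is placed at index 4. All elements to the left of the pivot are <= 13, and all elements to the right are > 13.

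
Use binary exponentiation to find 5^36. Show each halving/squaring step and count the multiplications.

Computing 5^36 by squaring (build up from 5^1; each line after the first costs one multiplication):

5^1 = 5
5^2 = (5^1)^2 = 5^2 = 25
5^4 = (5^2)^2 = 25^2 = 625
5^8 = (5^4)^2 = 625^2 = 390625
5^9 = 5 * 5^8 = 5 * 390625 = 1953125
5^18 = (5^9)^2 = 1953125^2 = 3814697265625
5^36 = (5^18)^2 = 3814697265625^2 = 14551915228366851806640625

Result: 14551915228366851806640625
Multiplications needed: 6 (6 lines after 5^1)

5^36 = 14551915228366851806640625. Using exponentiation by squaring, this requires 6 multiplications. The key idea: if the exponent is even, square the half-power; if odd, multiply by the base once.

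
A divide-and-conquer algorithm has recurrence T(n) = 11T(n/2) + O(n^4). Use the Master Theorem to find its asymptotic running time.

Master Theorem for T(n) = 11T(n/2) + O(n^4):

a = 11, b = 2, c = 4
log_b(a) = log_2(11) = 3.4594

Case 3: c = 4 > log_2(11) = 3.4594
T(n) = O(n^4) = O(n^4)

For T(n) = 11T(n/2) + O(n^4): log_2(11) = 3.4594. This is Case 3 of the Master Theorem (c > log_b(a), work dominated by root), giving O(n^4).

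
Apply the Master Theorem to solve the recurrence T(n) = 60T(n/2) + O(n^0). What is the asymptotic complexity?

Master Theorem for T(n) = 60T(n/2) + O(n^0):

a = 60, b = 2, c = 0
log_b(a) = log_2(60) = 5.9069

Case 1: c = 0 < log_2(60) = 5.9069
T(n) = O(n^(log_2 60))

For T(n) = 60T(n/2) + O(n^0): log_2(60) = 5.9069. This is Case 1 of the Master Theorem (c < log_b(a), work dominated by leaves), giving O(n^(log_2 60)).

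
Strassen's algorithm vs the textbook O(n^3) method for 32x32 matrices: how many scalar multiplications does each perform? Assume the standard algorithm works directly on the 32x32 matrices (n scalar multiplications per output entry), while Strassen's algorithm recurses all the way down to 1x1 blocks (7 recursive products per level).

Matrix multiplication for 32x32 matrices:

Standard algorithm: 32^3 = 32768 multiplications
Strassen's algorithm: 7^(log2(32)) = 7^5 = 16807 multiplications
Savings: 32768 - 16807 = 15961 multiplications

Standard: 32768 multiplications (32^3). Strassen: 16807 multiplications (7^5). Strassen reduces 8 recursive multiplications to 7 at each level.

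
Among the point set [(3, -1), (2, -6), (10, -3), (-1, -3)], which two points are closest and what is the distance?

Computing all pairwise distances among 4 points:

d((3, -1), (2, -6)) = 5.099
d((3, -1), (10, -3)) = 7.2801
d((3, -1), (-1, -3)) = 4.4721
d((2, -6), (10, -3)) = 8.544
d((2, -6), (-1, -3)) = 4.2426 <-- minimum
d((10, -3), (-1, -3)) = 11.0

Closest pair: (2, -6) and (-1, -3) with distance 4.2426

The closest pair is (2, -6) and (-1, -3) with Euclidean distance 4.2426. For 4 points, brute-force pairwise comparison is shown above. For large n, the divide-and-conquer algorithm (sort by x, recurse on halves, check the dividing strip) achieves O(n log n).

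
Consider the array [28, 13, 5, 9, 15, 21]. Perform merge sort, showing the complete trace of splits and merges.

Merge sort trace:

Split: [28, 13, 5, 9, 15, 21] -> [28, 13, 5] and [9, 15, 21]
  Split: [28, 13, 5] -> [28] and [13, 5]
    Split: [13, 5] -> [13] and [5]
    Merge: [13] + [5] -> [5, 13]
  Merge: [28] + [5, 13] -> [5, 13, 28]
  Split: [9, 15, 21] -> [9] and [15, 21]
    Split: [15, 21] -> [15] and [21]
    Merge: [15] + [21] -> [15, 21]
  Merge: [9] + [15, 21] -> [9, 15, 21]
Merge: [5, 13, 28] + [9, 15, 21] -> [5, 9, 13, 15, 21, 28]

Final sorted array: [5, 9, 13, 15, 21, 28]

The merge sort proceeds by recursively splitting the array and merging sorted halves.
After all merges, the sorted array is [5, 9, 13, 15, 21, 28].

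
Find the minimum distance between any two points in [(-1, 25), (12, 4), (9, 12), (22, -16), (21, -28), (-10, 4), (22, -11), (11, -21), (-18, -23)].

Computing all pairwise distances among 9 points:

d((-1, 25), (12, 4)) = 24.6982
d((-1, 25), (9, 12)) = 16.4012
d((-1, 25), (22, -16)) = 47.0106
d((-1, 25), (21, -28)) = 57.3847
d((-1, 25), (-10, 4)) = 22.8473
d((-1, 25), (22, -11)) = 42.72
d((-1, 25), (11, -21)) = 47.5395
d((-1, 25), (-18, -23)) = 50.9215
d((12, 4), (9, 12)) = 8.544
d((12, 4), (22, -16)) = 22.3607
d((12, 4), (21, -28)) = 33.2415
d((12, 4), (-10, 4)) = 22.0
d((12, 4), (22, -11)) = 18.0278
d((12, 4), (11, -21)) = 25.02
d((12, 4), (-18, -23)) = 40.3609
d((9, 12), (22, -16)) = 30.8707
d((9, 12), (21, -28)) = 41.7612
d((9, 12), (-10, 4)) = 20.6155
d((9, 12), (22, -11)) = 26.4197
d((9, 12), (11, -21)) = 33.0606
d((9, 12), (-18, -23)) = 44.2041
d((22, -16), (21, -28)) = 12.0416
d((22, -16), (-10, 4)) = 37.7359
d((22, -16), (22, -11)) = 5.0 <-- minimum
d((22, -16), (11, -21)) = 12.083
d((22, -16), (-18, -23)) = 40.6079
d((21, -28), (-10, 4)) = 44.5533
d((21, -28), (22, -11)) = 17.0294
d((21, -28), (11, -21)) = 12.2066
d((21, -28), (-18, -23)) = 39.3192
d((-10, 4), (22, -11)) = 35.3412
d((-10, 4), (11, -21)) = 32.6497
d((-10, 4), (-18, -23)) = 28.1603
d((22, -11), (11, -21)) = 14.8661
d((22, -11), (-18, -23)) = 41.7612
d((11, -21), (-18, -23)) = 29.0689

Closest pair: (22, -16) and (22, -11) with distance 5.0

The closest pair is (22, -16) and (22, -11) with Euclidean distance 5.0. For 9 points, brute-force pairwise comparison is shown above. For large n, the divide-and-conquer algorithm (sort by x, recurse on halves, check the dividing strip) achieves O(n log n).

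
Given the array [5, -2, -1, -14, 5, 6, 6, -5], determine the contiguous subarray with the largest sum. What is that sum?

Using Kadane's algorithm on [5, -2, -1, -14, 5, 6, 6, -5]:

Scanning through the array:
Position 1 (value -2): max_ending_here = 3, max_so_far = 5
Position 2 (value -1): max_ending_here = 2, max_so_far = 5
Position 3 (value -14): max_ending_here = -12, max_so_far = 5
Position 4 (value 5): max_ending_here = 5, max_so_far = 5
Position 5 (value 6): max_ending_here = 11, max_so_far = 11
Position 6 (value 6): max_ending_here = 17, max_so_far = 17
Position 7 (value -5): max_ending_here = 12, max_so_far = 17

Maximum subarray: [5, 6, 6]
Maximum sum: 17

The maximum subarray is [5, 6, 6] with sum 17. This subarray runs from index 4 to index 6.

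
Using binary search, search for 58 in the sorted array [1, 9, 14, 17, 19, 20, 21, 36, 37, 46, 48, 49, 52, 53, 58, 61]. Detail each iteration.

Binary search for 58 in [1, 9, 14, 17, 19, 20, 21, 36, 37, 46, 48, 49, 52, 53, 58, 61]:

lo=0, hi=15, mid=7, arr[mid]=36 -> 36 < 58, search right half
lo=8, hi=15, mid=11, arr[mid]=49 -> 49 < 58, search right half
lo=12, hi=15, mid=13, arr[mid]=53 -> 53 < 58, search right half
lo=14, hi=15, mid=14, arr[mid]=58 -> Found target at index 14!

Binary search finds 58 at index 14 after 4 comparisons. The search repeatedly halves the search space by comparing with the middle element.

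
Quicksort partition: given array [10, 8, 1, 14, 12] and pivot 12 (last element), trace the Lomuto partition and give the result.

Lomuto partition with pivot = 12:

Initial array: [10, 8, 1, 14, 12]

arr[0]=10 <= 12: swap with position 0, array becomes [10, 8, 1, 14, 12]
arr[1]=8 <= 12: swap with position 1, array becomes [10, 8, 1, 14, 12]
arr[2]=1 <= 12: swap with position 2, array becomes [10, 8, 1, 14, 12]
arr[3]=14 > 12: no swap

Place pivot at position 3: [10, 8, 1, 12, 14]
Pivot position: 3

After partitioning with pivot 12, the array becomes [10, 8, 1, 12, 14]. The pivot is placed at index 3. All elements to the left of the pivot are <= 12, and all elements to the right are > 12.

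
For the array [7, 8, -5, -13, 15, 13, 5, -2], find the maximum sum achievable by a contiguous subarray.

Using Kadane's algorithm on [7, 8, -5, -13, 15, 13, 5, -2]:

Scanning through the array:
Position 1 (value 8): max_ending_here = 15, max_so_far = 15
Position 2 (value -5): max_ending_here = 10, max_so_far = 15
Position 3 (value -13): max_ending_here = -3, max_so_far = 15
Position 4 (value 15): max_ending_here = 15, max_so_far = 15
Position 5 (value 13): max_ending_here = 28, max_so_far = 28
Position 6 (value 5): max_ending_here = 33, max_so_far = 33
Position 7 (value -2): max_ending_here = 31, max_so_far = 33

Maximum subarray: [15, 13, 5]
Maximum sum: 33

The maximum subarray is [15, 13, 5] with sum 33. This subarray runs from index 4 to index 6.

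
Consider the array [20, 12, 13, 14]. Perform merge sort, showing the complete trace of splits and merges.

Merge sort trace:

Split: [20, 12, 13, 14] -> [20, 12] and [13, 14]
  Split: [20, 12] -> [20] and [12]
  Merge: [20] + [12] -> [12, 20]
  Split: [13, 14] -> [13] and [14]
  Merge: [13] + [14] -> [13, 14]
Merge: [12, 20] + [13, 14] -> [12, 13, 14, 20]

Final sorted array: [12, 13, 14, 20]

The merge sort proceeds by recursively splitting the array and merging sorted halves.
After all merges, the sorted array is [12, 13, 14, 20].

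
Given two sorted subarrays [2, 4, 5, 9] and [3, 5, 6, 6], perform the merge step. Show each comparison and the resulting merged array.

Merging process:

Compare 2 vs 3: take 2 from left. Merged: [2]
Compare 4 vs 3: take 3 from right. Merged: [2, 3]
Compare 4 vs 5: take 4 from left. Merged: [2, 3, 4]
Compare 5 vs 5: take 5 from left. Merged: [2, 3, 4, 5]
Compare 9 vs 5: take 5 from right. Merged: [2, 3, 4, 5, 5]
Compare 9 vs 6: take 6 from right. Merged: [2, 3, 4, 5, 5, 6]
Compare 9 vs 6: take 6 from right. Merged: [2, 3, 4, 5, 5, 6, 6]
Append remaining from left: [9]. Merged: [2, 3, 4, 5, 5, 6, 6, 9]

Final merged array: [2, 3, 4, 5, 5, 6, 6, 9]
Total comparisons: 7

The merged array is [2, 3, 4, 5, 5, 6, 6, 9], requiring 7 comparisons. The merge step runs in O(n) time where n is the total number of elements.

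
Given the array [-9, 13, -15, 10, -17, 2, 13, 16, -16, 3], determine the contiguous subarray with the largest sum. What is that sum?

Using Kadane's algorithm on [-9, 13, -15, 10, -17, 2, 13, 16, -16, 3]:

Scanning through the array:
Position 1 (value 13): max_ending_here = 13, max_so_far = 13
Position 2 (value -15): max_ending_here = -2, max_so_far = 13
Position 3 (value 10): max_ending_here = 10, max_so_far = 13
Position 4 (value -17): max_ending_here = -7, max_so_far = 13
Position 5 (value 2): max_ending_here = 2, max_so_far = 13
Position 6 (value 13): max_ending_here = 15, max_so_far = 15
Position 7 (value 16): max_ending_here = 31, max_so_far = 31
Position 8 (value -16): max_ending_here = 15, max_so_far = 31
Position 9 (value 3): max_ending_here = 18, max_so_far = 31

Maximum subarray: [2, 13, 16]
Maximum sum: 31

The maximum subarray is [2, 13, 16] with sum 31. This subarray runs from index 5 to index 7.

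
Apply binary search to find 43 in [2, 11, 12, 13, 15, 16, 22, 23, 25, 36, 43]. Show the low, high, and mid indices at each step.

Binary search for 43 in [2, 11, 12, 13, 15, 16, 22, 23, 25, 36, 43]:

lo=0, hi=10, mid=5, arr[mid]=16 -> 16 < 43, search right half
lo=6, hi=10, mid=8, arr[mid]=25 -> 25 < 43, search right half
lo=9, hi=10, mid=9, arr[mid]=36 -> 36 < 43, search right half
lo=10, hi=10, mid=10, arr[mid]=43 -> Found target at index 10!

Binary search finds 43 at index 10 after 4 comparisons. The search repeatedly halves the search space by comparing with the middle element.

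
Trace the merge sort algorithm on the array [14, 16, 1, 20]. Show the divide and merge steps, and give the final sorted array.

Merge sort trace:

Split: [14, 16, 1, 20] -> [14, 16] and [1, 20]
  Split: [14, 16] -> [14] and [16]
  Merge: [14] + [16] -> [14, 16]
  Split: [1, 20] -> [1] and [20]
  Merge: [1] + [20] -> [1, 20]
Merge: [14, 16] + [1, 20] -> [1, 14, 16, 20]

Final sorted array: [1, 14, 16, 20]

The merge sort proceeds by recursively splitting the array and merging sorted halves.
After all merges, the sorted array is [1, 14, 16, 20].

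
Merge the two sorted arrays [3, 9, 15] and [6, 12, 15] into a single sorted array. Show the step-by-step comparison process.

Merging process:

Compare 3 vs 6: take 3 from left. Merged: [3]
Compare 9 vs 6: take 6 from right. Merged: [3, 6]
Compare 9 vs 12: take 9 from left. Merged: [3, 6, 9]
Compare 15 vs 12: take 12 from right. Merged: [3, 6, 9, 12]
Compare 15 vs 15: take 15 from left. Merged: [3, 6, 9, 12, 15]
Append remaining from right: [15]. Merged: [3, 6, 9, 12, 15, 15]

Final merged array: [3, 6, 9, 12, 15, 15]
Total comparisons: 5

The merged array is [3, 6, 9, 12, 15, 15], requiring 5 comparisons. The merge step runs in O(n) time where n is the total number of elements.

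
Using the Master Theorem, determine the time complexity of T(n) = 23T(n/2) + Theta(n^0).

Master Theorem for T(n) = 23T(n/2) + O(n^0):

a = 23, b = 2, c = 0
log_b(a) = log_2(23) = 4.5236

Case 1: c = 0 < log_2(23) = 4.5236
T(n) = O(n^(log_2 23))

For T(n) = 23T(n/2) + O(n^0): log_2(23) = 4.5236. This is Case 1 of the Master Theorem (c < log_b(a), work dominated by leaves), giving O(n^(log_2 23)).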